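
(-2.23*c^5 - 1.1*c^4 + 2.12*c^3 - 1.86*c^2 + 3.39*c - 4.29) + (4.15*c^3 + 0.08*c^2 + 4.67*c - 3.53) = -2.23*c^5 - 1.1*c^4 + 6.27*c^3 - 1.78*c^2 + 8.06*c - 7.82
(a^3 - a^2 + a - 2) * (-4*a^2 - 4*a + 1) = -4*a^5 + a^3 + 3*a^2 + 9*a - 2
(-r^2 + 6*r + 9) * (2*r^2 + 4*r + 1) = -2*r^4 + 8*r^3 + 41*r^2 + 42*r + 9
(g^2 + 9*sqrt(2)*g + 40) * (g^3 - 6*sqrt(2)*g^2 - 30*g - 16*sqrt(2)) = g^5 + 3*sqrt(2)*g^4 - 98*g^3 - 526*sqrt(2)*g^2 - 1488*g - 640*sqrt(2)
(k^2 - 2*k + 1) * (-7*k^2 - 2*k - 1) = -7*k^4 + 12*k^3 - 4*k^2 - 1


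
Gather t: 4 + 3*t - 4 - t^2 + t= -t^2 + 4*t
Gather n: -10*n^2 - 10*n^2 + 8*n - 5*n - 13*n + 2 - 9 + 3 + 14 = -20*n^2 - 10*n + 10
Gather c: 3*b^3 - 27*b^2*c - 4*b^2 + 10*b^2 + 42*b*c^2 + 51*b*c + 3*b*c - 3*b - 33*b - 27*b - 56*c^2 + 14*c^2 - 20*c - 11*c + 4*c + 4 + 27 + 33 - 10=3*b^3 + 6*b^2 - 63*b + c^2*(42*b - 42) + c*(-27*b^2 + 54*b - 27) + 54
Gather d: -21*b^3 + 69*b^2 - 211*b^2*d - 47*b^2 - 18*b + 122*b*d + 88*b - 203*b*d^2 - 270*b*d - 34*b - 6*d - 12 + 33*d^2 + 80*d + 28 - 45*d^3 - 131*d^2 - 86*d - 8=-21*b^3 + 22*b^2 + 36*b - 45*d^3 + d^2*(-203*b - 98) + d*(-211*b^2 - 148*b - 12) + 8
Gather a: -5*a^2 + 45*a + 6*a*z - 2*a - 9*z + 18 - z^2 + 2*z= -5*a^2 + a*(6*z + 43) - z^2 - 7*z + 18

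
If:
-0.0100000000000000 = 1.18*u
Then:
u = -0.01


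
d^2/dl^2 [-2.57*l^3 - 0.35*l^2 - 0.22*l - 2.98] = -15.42*l - 0.7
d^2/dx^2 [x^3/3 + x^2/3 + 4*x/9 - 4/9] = 2*x + 2/3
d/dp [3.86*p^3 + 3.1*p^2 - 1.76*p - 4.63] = 11.58*p^2 + 6.2*p - 1.76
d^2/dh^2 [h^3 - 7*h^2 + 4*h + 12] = 6*h - 14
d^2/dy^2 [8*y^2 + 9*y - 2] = 16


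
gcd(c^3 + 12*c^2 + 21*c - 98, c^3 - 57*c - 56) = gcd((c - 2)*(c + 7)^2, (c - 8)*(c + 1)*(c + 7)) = c + 7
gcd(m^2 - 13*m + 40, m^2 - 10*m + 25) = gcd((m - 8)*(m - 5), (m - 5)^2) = m - 5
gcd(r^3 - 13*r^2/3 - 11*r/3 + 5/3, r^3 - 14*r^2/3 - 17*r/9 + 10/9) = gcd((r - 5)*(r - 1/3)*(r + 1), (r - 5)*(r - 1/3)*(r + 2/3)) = r^2 - 16*r/3 + 5/3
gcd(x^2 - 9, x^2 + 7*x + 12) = x + 3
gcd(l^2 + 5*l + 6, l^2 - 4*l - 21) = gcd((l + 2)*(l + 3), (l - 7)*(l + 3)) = l + 3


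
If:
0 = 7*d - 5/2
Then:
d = 5/14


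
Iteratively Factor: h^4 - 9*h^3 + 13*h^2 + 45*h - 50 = (h - 1)*(h^3 - 8*h^2 + 5*h + 50) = (h - 5)*(h - 1)*(h^2 - 3*h - 10) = (h - 5)^2*(h - 1)*(h + 2)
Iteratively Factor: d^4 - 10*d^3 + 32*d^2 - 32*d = (d - 2)*(d^3 - 8*d^2 + 16*d) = (d - 4)*(d - 2)*(d^2 - 4*d) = (d - 4)^2*(d - 2)*(d)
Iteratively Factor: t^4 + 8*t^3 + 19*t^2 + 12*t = (t + 1)*(t^3 + 7*t^2 + 12*t) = (t + 1)*(t + 3)*(t^2 + 4*t) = (t + 1)*(t + 3)*(t + 4)*(t)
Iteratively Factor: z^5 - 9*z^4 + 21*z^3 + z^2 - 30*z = (z + 1)*(z^4 - 10*z^3 + 31*z^2 - 30*z) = (z - 3)*(z + 1)*(z^3 - 7*z^2 + 10*z) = (z - 3)*(z - 2)*(z + 1)*(z^2 - 5*z) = z*(z - 3)*(z - 2)*(z + 1)*(z - 5)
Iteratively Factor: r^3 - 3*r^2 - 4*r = (r - 4)*(r^2 + r) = r*(r - 4)*(r + 1)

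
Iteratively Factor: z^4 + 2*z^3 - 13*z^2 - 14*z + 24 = (z + 2)*(z^3 - 13*z + 12) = (z - 3)*(z + 2)*(z^2 + 3*z - 4) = (z - 3)*(z + 2)*(z + 4)*(z - 1)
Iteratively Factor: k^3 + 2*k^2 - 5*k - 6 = (k + 1)*(k^2 + k - 6) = (k - 2)*(k + 1)*(k + 3)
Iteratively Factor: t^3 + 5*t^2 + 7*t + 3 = (t + 1)*(t^2 + 4*t + 3) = (t + 1)*(t + 3)*(t + 1)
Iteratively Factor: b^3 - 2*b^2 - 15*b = (b - 5)*(b^2 + 3*b) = b*(b - 5)*(b + 3)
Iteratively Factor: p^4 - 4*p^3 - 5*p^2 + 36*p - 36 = (p - 2)*(p^3 - 2*p^2 - 9*p + 18) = (p - 2)*(p + 3)*(p^2 - 5*p + 6) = (p - 3)*(p - 2)*(p + 3)*(p - 2)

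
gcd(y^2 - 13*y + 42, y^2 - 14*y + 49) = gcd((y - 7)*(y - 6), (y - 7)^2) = y - 7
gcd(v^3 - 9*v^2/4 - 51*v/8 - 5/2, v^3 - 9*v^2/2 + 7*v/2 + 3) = v + 1/2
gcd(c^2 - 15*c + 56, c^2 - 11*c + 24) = c - 8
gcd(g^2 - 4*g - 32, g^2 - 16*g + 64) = g - 8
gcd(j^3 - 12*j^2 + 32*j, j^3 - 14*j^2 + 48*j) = j^2 - 8*j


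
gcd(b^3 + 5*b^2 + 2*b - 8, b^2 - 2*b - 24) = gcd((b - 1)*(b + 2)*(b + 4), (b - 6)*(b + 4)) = b + 4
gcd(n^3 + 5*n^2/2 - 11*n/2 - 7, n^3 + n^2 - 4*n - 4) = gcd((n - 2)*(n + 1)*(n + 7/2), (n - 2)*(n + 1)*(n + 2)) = n^2 - n - 2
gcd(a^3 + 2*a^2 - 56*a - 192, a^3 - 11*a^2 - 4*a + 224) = a^2 - 4*a - 32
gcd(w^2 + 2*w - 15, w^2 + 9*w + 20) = w + 5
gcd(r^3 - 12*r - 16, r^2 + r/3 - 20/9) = 1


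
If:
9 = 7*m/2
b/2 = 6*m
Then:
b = 216/7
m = 18/7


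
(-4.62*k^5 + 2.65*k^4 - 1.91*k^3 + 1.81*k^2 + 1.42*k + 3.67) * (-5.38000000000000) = 24.8556*k^5 - 14.257*k^4 + 10.2758*k^3 - 9.7378*k^2 - 7.6396*k - 19.7446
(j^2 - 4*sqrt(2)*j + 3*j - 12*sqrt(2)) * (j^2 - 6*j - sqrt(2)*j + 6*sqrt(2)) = j^4 - 5*sqrt(2)*j^3 - 3*j^3 - 10*j^2 + 15*sqrt(2)*j^2 - 24*j + 90*sqrt(2)*j - 144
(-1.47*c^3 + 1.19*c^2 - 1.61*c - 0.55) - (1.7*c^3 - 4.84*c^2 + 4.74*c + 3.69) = -3.17*c^3 + 6.03*c^2 - 6.35*c - 4.24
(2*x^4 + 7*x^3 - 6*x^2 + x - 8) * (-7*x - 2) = -14*x^5 - 53*x^4 + 28*x^3 + 5*x^2 + 54*x + 16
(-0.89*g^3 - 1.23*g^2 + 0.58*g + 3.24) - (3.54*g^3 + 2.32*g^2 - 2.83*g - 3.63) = -4.43*g^3 - 3.55*g^2 + 3.41*g + 6.87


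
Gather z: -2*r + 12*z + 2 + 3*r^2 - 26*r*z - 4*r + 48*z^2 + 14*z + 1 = 3*r^2 - 6*r + 48*z^2 + z*(26 - 26*r) + 3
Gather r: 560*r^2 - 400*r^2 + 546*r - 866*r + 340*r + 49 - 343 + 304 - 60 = 160*r^2 + 20*r - 50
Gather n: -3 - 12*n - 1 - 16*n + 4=-28*n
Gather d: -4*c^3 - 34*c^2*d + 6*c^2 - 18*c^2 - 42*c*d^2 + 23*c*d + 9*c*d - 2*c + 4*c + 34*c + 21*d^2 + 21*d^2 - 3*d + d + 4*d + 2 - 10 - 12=-4*c^3 - 12*c^2 + 36*c + d^2*(42 - 42*c) + d*(-34*c^2 + 32*c + 2) - 20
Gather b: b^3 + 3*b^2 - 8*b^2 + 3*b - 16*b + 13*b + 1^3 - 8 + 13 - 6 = b^3 - 5*b^2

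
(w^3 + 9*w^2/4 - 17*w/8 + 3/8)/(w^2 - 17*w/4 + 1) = (2*w^2 + 5*w - 3)/(2*(w - 4))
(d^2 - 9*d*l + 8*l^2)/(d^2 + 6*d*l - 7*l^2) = (d - 8*l)/(d + 7*l)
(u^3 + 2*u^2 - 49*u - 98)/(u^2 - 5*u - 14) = u + 7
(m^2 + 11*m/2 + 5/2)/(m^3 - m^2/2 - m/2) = (m + 5)/(m*(m - 1))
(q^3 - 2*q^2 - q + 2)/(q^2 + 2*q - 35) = (q^3 - 2*q^2 - q + 2)/(q^2 + 2*q - 35)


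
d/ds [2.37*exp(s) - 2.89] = 2.37*exp(s)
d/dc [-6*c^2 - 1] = -12*c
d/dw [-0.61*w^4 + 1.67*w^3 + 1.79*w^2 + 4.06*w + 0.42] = -2.44*w^3 + 5.01*w^2 + 3.58*w + 4.06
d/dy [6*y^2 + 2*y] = 12*y + 2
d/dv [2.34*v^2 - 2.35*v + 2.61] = 4.68*v - 2.35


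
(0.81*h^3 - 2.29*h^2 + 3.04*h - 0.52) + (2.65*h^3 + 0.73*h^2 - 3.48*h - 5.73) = 3.46*h^3 - 1.56*h^2 - 0.44*h - 6.25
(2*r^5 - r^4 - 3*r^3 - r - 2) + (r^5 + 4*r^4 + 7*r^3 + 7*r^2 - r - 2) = 3*r^5 + 3*r^4 + 4*r^3 + 7*r^2 - 2*r - 4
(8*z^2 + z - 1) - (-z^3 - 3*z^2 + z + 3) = z^3 + 11*z^2 - 4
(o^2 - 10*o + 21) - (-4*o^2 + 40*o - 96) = 5*o^2 - 50*o + 117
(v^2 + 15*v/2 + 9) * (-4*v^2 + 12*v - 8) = -4*v^4 - 18*v^3 + 46*v^2 + 48*v - 72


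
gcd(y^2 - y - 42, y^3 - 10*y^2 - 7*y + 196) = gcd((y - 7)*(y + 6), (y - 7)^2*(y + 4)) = y - 7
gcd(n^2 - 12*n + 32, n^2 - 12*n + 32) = n^2 - 12*n + 32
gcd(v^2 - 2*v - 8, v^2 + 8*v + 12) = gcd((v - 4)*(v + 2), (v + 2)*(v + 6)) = v + 2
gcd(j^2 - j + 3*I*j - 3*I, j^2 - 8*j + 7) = j - 1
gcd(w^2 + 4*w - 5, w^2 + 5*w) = w + 5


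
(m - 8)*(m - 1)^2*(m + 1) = m^4 - 9*m^3 + 7*m^2 + 9*m - 8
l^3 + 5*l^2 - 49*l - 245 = (l - 7)*(l + 5)*(l + 7)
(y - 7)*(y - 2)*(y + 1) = y^3 - 8*y^2 + 5*y + 14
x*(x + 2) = x^2 + 2*x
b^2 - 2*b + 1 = (b - 1)^2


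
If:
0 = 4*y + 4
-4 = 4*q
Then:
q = -1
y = -1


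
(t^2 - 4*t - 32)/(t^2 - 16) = (t - 8)/(t - 4)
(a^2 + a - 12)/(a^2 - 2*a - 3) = (a + 4)/(a + 1)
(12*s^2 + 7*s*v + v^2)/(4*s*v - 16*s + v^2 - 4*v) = (3*s + v)/(v - 4)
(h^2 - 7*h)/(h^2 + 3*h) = (h - 7)/(h + 3)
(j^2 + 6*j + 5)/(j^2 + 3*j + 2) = (j + 5)/(j + 2)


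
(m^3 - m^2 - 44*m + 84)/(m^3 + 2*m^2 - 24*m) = (m^3 - m^2 - 44*m + 84)/(m*(m^2 + 2*m - 24))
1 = 1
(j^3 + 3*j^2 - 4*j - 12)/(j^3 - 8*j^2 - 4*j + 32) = (j + 3)/(j - 8)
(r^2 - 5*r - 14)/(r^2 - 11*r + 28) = (r + 2)/(r - 4)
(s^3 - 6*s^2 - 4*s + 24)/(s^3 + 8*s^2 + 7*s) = (s^3 - 6*s^2 - 4*s + 24)/(s*(s^2 + 8*s + 7))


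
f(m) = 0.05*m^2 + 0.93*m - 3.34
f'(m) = 0.1*m + 0.93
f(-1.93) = -4.95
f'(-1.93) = 0.74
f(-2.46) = -5.33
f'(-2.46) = 0.68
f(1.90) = -1.39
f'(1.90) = 1.12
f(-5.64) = -6.99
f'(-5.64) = 0.37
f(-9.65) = -7.66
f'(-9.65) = -0.04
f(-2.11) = -5.08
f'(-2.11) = 0.72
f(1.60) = -1.72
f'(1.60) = 1.09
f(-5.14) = -6.80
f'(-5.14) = 0.42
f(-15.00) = -6.04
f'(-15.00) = -0.57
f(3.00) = -0.10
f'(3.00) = 1.23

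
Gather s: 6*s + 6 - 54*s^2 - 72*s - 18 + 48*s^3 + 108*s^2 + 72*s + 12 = 48*s^3 + 54*s^2 + 6*s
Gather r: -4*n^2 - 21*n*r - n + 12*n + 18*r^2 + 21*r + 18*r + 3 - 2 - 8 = -4*n^2 + 11*n + 18*r^2 + r*(39 - 21*n) - 7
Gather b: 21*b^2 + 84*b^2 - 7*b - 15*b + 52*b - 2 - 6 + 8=105*b^2 + 30*b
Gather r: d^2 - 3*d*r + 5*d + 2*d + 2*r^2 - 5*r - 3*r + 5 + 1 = d^2 + 7*d + 2*r^2 + r*(-3*d - 8) + 6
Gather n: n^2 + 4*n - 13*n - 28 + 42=n^2 - 9*n + 14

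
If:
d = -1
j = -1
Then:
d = -1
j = -1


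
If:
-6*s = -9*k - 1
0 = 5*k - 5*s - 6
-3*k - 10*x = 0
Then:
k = -41/15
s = -59/15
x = 41/50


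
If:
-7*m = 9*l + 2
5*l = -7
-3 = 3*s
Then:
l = -7/5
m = 53/35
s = -1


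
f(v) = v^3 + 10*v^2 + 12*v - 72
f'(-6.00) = 0.00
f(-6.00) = 0.00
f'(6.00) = 240.00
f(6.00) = 576.00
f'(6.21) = 251.89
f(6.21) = 627.64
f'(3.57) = 121.63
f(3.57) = 143.79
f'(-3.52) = -21.23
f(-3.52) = -33.95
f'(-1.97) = -15.76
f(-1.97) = -64.48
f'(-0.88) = -3.28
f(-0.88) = -75.50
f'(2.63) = 85.35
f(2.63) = 46.92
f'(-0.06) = 10.81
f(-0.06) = -72.68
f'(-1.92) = -15.34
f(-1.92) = -65.25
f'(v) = 3*v^2 + 20*v + 12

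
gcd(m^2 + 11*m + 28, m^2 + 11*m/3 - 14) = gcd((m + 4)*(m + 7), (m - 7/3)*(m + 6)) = 1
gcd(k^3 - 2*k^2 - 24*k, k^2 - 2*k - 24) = k^2 - 2*k - 24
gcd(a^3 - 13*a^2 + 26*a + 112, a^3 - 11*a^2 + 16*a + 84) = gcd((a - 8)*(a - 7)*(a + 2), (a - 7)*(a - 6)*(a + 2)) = a^2 - 5*a - 14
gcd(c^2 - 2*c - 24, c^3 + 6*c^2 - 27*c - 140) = c + 4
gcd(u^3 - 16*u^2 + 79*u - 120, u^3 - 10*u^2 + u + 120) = u^2 - 13*u + 40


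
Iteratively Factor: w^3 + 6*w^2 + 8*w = (w)*(w^2 + 6*w + 8) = w*(w + 4)*(w + 2)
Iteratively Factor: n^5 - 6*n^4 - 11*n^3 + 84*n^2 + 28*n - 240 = (n + 3)*(n^4 - 9*n^3 + 16*n^2 + 36*n - 80) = (n - 4)*(n + 3)*(n^3 - 5*n^2 - 4*n + 20) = (n - 4)*(n + 2)*(n + 3)*(n^2 - 7*n + 10) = (n - 4)*(n - 2)*(n + 2)*(n + 3)*(n - 5)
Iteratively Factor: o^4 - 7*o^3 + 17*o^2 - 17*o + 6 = (o - 1)*(o^3 - 6*o^2 + 11*o - 6) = (o - 2)*(o - 1)*(o^2 - 4*o + 3) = (o - 3)*(o - 2)*(o - 1)*(o - 1)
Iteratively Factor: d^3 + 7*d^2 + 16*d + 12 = (d + 3)*(d^2 + 4*d + 4) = (d + 2)*(d + 3)*(d + 2)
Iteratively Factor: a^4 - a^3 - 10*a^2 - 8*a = (a - 4)*(a^3 + 3*a^2 + 2*a) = (a - 4)*(a + 2)*(a^2 + a) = (a - 4)*(a + 1)*(a + 2)*(a)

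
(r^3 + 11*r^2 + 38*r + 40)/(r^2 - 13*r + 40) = (r^3 + 11*r^2 + 38*r + 40)/(r^2 - 13*r + 40)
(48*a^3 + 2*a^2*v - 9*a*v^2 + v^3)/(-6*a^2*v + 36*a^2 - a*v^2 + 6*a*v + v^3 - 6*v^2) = (-8*a + v)/(v - 6)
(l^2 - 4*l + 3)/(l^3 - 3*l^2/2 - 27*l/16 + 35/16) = 16*(l - 3)/(16*l^2 - 8*l - 35)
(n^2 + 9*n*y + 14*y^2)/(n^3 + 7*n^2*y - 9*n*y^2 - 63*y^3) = (-n - 2*y)/(-n^2 + 9*y^2)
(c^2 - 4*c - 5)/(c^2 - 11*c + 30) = (c + 1)/(c - 6)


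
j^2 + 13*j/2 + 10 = (j + 5/2)*(j + 4)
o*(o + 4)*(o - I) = o^3 + 4*o^2 - I*o^2 - 4*I*o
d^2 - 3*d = d*(d - 3)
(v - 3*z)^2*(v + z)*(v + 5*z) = v^4 - 22*v^2*z^2 + 24*v*z^3 + 45*z^4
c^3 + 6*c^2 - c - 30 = (c - 2)*(c + 3)*(c + 5)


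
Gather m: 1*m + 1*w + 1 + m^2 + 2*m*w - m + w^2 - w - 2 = m^2 + 2*m*w + w^2 - 1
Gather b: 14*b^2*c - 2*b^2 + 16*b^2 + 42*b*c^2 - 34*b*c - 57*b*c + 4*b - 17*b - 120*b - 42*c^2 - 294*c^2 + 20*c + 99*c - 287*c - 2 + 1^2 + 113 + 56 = b^2*(14*c + 14) + b*(42*c^2 - 91*c - 133) - 336*c^2 - 168*c + 168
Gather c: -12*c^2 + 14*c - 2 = -12*c^2 + 14*c - 2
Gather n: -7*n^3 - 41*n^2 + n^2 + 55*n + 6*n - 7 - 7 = -7*n^3 - 40*n^2 + 61*n - 14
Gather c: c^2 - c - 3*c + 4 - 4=c^2 - 4*c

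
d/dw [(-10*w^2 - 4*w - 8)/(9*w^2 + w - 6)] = 2*(13*w^2 + 132*w + 16)/(81*w^4 + 18*w^3 - 107*w^2 - 12*w + 36)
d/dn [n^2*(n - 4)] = n*(3*n - 8)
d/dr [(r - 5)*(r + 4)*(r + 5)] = 3*r^2 + 8*r - 25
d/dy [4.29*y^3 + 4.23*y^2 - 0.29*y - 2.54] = 12.87*y^2 + 8.46*y - 0.29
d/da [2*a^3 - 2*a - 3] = 6*a^2 - 2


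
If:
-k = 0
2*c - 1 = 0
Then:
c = 1/2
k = 0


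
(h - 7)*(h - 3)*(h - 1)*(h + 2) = h^4 - 9*h^3 + 9*h^2 + 41*h - 42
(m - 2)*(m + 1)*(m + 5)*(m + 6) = m^4 + 10*m^3 + 17*m^2 - 52*m - 60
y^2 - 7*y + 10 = (y - 5)*(y - 2)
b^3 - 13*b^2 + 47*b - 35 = (b - 7)*(b - 5)*(b - 1)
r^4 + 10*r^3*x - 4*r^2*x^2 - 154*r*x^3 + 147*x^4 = (r - 3*x)*(r - x)*(r + 7*x)^2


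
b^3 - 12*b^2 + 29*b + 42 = (b - 7)*(b - 6)*(b + 1)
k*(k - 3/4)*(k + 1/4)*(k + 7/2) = k^4 + 3*k^3 - 31*k^2/16 - 21*k/32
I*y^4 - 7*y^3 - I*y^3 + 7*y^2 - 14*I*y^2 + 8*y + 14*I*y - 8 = (y + I)*(y + 2*I)*(y + 4*I)*(I*y - I)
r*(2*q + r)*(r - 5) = 2*q*r^2 - 10*q*r + r^3 - 5*r^2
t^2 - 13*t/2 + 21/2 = (t - 7/2)*(t - 3)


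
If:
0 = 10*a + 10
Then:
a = -1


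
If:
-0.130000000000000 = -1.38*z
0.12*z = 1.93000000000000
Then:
No Solution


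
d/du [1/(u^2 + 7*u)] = (-2*u - 7)/(u^2*(u + 7)^2)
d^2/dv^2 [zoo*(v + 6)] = 0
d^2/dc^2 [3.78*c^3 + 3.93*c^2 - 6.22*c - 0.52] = 22.68*c + 7.86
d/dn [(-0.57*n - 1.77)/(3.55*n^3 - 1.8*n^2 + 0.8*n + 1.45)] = (4.047*n^3 + 17.8245*n^2 - 6.372*n + 0.5895)/(12.6025*n^6 - 12.78*n^5 + 8.92*n^4 + 7.415*n^3 - 4.58*n^2 + 2.32*n + 2.1025)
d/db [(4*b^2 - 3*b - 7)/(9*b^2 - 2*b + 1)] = (19*b^2 + 134*b - 17)/(81*b^4 - 36*b^3 + 22*b^2 - 4*b + 1)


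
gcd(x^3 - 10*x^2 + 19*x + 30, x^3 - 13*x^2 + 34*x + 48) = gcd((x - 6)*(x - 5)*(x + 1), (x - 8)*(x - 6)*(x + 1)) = x^2 - 5*x - 6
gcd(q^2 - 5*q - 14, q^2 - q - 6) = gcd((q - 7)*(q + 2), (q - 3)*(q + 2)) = q + 2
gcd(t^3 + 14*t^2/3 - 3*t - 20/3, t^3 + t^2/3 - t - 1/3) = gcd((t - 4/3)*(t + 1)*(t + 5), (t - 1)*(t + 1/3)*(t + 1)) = t + 1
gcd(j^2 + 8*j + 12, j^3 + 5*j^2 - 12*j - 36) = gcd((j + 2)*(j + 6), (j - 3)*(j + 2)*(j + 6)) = j^2 + 8*j + 12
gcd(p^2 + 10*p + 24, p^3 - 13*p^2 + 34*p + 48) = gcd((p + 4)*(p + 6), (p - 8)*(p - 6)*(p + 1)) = 1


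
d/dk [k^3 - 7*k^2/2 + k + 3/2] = 3*k^2 - 7*k + 1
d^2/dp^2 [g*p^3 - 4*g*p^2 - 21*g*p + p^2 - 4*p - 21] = 6*g*p - 8*g + 2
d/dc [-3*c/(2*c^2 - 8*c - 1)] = 3*(2*c^2 + 1)/(4*c^4 - 32*c^3 + 60*c^2 + 16*c + 1)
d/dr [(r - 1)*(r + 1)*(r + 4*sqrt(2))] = 3*r^2 + 8*sqrt(2)*r - 1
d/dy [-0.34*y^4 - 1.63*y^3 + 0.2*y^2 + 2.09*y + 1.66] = -1.36*y^3 - 4.89*y^2 + 0.4*y + 2.09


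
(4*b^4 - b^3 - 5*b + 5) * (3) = 12*b^4 - 3*b^3 - 15*b + 15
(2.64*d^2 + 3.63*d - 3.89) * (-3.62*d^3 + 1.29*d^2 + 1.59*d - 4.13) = -9.5568*d^5 - 9.735*d^4 + 22.9621*d^3 - 10.1496*d^2 - 21.177*d + 16.0657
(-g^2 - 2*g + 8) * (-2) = 2*g^2 + 4*g - 16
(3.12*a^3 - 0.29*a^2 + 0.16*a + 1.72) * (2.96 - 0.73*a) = -2.2776*a^4 + 9.4469*a^3 - 0.9752*a^2 - 0.782*a + 5.0912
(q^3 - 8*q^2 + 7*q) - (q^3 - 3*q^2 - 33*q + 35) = -5*q^2 + 40*q - 35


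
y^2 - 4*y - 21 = (y - 7)*(y + 3)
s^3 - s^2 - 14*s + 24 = (s - 3)*(s - 2)*(s + 4)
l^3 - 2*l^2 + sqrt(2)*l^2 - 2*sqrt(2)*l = l*(l - 2)*(l + sqrt(2))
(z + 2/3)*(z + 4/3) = z^2 + 2*z + 8/9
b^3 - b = b*(b - 1)*(b + 1)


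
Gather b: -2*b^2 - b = -2*b^2 - b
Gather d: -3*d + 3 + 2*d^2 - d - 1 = 2*d^2 - 4*d + 2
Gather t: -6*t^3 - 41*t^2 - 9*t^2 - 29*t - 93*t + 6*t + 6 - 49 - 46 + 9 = -6*t^3 - 50*t^2 - 116*t - 80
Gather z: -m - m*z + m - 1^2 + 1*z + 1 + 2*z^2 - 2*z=2*z^2 + z*(-m - 1)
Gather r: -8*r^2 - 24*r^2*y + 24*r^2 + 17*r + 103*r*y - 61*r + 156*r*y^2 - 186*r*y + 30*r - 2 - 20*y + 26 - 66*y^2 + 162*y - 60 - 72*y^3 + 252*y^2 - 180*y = r^2*(16 - 24*y) + r*(156*y^2 - 83*y - 14) - 72*y^3 + 186*y^2 - 38*y - 36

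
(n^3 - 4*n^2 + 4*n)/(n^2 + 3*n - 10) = n*(n - 2)/(n + 5)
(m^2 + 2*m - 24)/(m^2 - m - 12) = (m + 6)/(m + 3)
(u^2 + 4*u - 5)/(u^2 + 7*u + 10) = (u - 1)/(u + 2)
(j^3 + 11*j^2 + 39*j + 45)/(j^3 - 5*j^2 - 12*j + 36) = (j^2 + 8*j + 15)/(j^2 - 8*j + 12)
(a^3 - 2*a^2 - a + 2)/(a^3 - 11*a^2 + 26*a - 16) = (a + 1)/(a - 8)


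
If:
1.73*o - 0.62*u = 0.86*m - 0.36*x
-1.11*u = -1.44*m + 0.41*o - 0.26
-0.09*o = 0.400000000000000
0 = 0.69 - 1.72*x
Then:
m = -5.23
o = -4.44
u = -4.91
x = 0.40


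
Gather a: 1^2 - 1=0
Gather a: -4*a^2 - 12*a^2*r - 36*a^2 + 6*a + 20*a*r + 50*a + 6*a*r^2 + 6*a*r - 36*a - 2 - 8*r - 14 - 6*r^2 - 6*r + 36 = a^2*(-12*r - 40) + a*(6*r^2 + 26*r + 20) - 6*r^2 - 14*r + 20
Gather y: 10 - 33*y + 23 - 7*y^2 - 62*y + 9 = -7*y^2 - 95*y + 42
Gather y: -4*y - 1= -4*y - 1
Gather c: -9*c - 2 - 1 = -9*c - 3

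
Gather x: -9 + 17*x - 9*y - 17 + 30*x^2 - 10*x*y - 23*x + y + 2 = 30*x^2 + x*(-10*y - 6) - 8*y - 24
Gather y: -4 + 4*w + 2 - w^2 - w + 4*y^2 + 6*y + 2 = -w^2 + 3*w + 4*y^2 + 6*y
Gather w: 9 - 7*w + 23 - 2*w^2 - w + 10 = -2*w^2 - 8*w + 42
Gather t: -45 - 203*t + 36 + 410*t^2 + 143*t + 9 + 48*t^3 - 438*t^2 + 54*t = 48*t^3 - 28*t^2 - 6*t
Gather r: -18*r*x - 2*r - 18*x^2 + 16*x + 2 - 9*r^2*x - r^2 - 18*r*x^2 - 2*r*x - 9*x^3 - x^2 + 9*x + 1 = r^2*(-9*x - 1) + r*(-18*x^2 - 20*x - 2) - 9*x^3 - 19*x^2 + 25*x + 3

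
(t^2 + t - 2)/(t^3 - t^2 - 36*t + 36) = (t + 2)/(t^2 - 36)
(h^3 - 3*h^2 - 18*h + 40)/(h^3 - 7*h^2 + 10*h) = (h + 4)/h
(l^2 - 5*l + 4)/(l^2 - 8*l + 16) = (l - 1)/(l - 4)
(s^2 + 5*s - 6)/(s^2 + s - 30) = (s - 1)/(s - 5)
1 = 1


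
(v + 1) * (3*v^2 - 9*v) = 3*v^3 - 6*v^2 - 9*v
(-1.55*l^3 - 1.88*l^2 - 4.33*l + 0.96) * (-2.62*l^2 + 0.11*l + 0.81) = 4.061*l^5 + 4.7551*l^4 + 9.8823*l^3 - 4.5143*l^2 - 3.4017*l + 0.7776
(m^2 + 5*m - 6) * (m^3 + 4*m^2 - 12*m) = m^5 + 9*m^4 + 2*m^3 - 84*m^2 + 72*m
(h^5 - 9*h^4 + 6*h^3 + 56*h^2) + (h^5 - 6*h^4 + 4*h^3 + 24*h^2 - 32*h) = 2*h^5 - 15*h^4 + 10*h^3 + 80*h^2 - 32*h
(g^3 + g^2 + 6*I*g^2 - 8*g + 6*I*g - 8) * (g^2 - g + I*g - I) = g^5 + 7*I*g^4 - 15*g^3 - 15*I*g^2 + 14*g + 8*I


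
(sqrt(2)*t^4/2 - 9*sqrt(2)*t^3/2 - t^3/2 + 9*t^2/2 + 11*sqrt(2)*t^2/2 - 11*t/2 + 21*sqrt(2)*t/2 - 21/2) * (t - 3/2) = sqrt(2)*t^5/2 - 21*sqrt(2)*t^4/4 - t^4/2 + 21*t^3/4 + 49*sqrt(2)*t^3/4 - 49*t^2/4 + 9*sqrt(2)*t^2/4 - 63*sqrt(2)*t/4 - 9*t/4 + 63/4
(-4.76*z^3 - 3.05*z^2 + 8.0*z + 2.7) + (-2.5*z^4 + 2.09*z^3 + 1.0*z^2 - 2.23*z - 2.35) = -2.5*z^4 - 2.67*z^3 - 2.05*z^2 + 5.77*z + 0.35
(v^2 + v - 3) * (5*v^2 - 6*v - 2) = 5*v^4 - v^3 - 23*v^2 + 16*v + 6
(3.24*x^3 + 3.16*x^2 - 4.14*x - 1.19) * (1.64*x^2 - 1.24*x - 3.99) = 5.3136*x^5 + 1.1648*x^4 - 23.6356*x^3 - 9.4264*x^2 + 17.9942*x + 4.7481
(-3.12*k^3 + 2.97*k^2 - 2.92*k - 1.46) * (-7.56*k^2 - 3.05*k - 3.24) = 23.5872*k^5 - 12.9372*k^4 + 23.1255*k^3 + 10.3208*k^2 + 13.9138*k + 4.7304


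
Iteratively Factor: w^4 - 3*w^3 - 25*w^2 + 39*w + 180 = (w + 3)*(w^3 - 6*w^2 - 7*w + 60) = (w - 5)*(w + 3)*(w^2 - w - 12) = (w - 5)*(w - 4)*(w + 3)*(w + 3)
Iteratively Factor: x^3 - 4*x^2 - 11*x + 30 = (x - 2)*(x^2 - 2*x - 15) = (x - 5)*(x - 2)*(x + 3)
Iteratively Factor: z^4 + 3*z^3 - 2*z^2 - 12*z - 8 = (z - 2)*(z^3 + 5*z^2 + 8*z + 4) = (z - 2)*(z + 2)*(z^2 + 3*z + 2) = (z - 2)*(z + 1)*(z + 2)*(z + 2)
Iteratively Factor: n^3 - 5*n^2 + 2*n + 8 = (n + 1)*(n^2 - 6*n + 8) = (n - 4)*(n + 1)*(n - 2)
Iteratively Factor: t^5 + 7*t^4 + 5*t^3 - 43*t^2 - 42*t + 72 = (t + 4)*(t^4 + 3*t^3 - 7*t^2 - 15*t + 18) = (t + 3)*(t + 4)*(t^3 - 7*t + 6) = (t + 3)^2*(t + 4)*(t^2 - 3*t + 2) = (t - 2)*(t + 3)^2*(t + 4)*(t - 1)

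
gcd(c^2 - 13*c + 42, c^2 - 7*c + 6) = c - 6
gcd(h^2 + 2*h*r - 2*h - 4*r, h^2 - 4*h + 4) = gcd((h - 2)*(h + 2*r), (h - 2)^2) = h - 2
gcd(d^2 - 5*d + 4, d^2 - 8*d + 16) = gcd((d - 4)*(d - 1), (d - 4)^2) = d - 4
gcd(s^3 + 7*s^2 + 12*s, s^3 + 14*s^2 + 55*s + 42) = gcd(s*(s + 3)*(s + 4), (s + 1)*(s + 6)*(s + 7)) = 1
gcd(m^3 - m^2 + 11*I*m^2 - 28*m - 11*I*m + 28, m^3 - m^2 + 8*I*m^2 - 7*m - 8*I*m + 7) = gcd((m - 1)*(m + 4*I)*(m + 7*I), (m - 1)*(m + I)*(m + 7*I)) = m^2 + m*(-1 + 7*I) - 7*I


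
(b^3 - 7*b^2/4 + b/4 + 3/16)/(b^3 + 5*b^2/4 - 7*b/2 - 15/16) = (2*b - 1)/(2*b + 5)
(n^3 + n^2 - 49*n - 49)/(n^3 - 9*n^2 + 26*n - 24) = (n^3 + n^2 - 49*n - 49)/(n^3 - 9*n^2 + 26*n - 24)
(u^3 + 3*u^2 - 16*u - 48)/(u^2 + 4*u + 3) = (u^2 - 16)/(u + 1)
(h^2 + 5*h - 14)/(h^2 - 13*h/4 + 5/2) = 4*(h + 7)/(4*h - 5)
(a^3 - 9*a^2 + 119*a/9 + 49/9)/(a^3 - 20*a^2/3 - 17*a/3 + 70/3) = (9*a^2 - 18*a - 7)/(3*(3*a^2 + a - 10))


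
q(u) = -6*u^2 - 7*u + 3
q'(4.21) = -57.52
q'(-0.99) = 4.88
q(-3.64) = -51.02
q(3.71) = -105.55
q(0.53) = -2.40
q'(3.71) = -51.52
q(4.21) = -132.81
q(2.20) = -41.44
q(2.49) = -51.63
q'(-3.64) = 36.68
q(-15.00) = -1242.00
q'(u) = -12*u - 7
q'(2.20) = -33.40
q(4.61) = -156.78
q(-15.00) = -1242.00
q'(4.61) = -62.32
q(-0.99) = 4.05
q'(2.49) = -36.88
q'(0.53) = -13.36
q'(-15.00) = 173.00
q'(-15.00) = 173.00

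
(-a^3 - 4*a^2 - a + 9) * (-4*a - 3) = 4*a^4 + 19*a^3 + 16*a^2 - 33*a - 27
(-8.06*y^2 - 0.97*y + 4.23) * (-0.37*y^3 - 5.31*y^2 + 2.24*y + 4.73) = 2.9822*y^5 + 43.1575*y^4 - 14.4688*y^3 - 62.7579*y^2 + 4.8871*y + 20.0079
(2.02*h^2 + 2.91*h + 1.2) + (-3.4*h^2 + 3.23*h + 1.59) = -1.38*h^2 + 6.14*h + 2.79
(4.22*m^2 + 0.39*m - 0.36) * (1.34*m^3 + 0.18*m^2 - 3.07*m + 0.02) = 5.6548*m^5 + 1.2822*m^4 - 13.3676*m^3 - 1.1777*m^2 + 1.113*m - 0.0072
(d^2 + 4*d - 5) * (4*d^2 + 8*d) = 4*d^4 + 24*d^3 + 12*d^2 - 40*d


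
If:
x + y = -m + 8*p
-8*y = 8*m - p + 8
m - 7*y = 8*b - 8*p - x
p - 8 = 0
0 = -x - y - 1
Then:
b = 81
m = 65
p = 8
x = 64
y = -65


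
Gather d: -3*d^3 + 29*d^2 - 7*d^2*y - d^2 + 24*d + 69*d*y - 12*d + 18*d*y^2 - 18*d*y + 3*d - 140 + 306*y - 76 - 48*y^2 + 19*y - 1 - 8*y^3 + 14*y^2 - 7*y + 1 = -3*d^3 + d^2*(28 - 7*y) + d*(18*y^2 + 51*y + 15) - 8*y^3 - 34*y^2 + 318*y - 216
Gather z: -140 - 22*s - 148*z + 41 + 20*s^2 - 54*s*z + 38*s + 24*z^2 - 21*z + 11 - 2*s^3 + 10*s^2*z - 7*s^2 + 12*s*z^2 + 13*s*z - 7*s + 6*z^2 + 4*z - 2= -2*s^3 + 13*s^2 + 9*s + z^2*(12*s + 30) + z*(10*s^2 - 41*s - 165) - 90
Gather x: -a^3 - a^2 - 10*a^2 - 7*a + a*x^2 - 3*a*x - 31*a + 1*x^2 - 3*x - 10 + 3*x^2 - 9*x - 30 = -a^3 - 11*a^2 - 38*a + x^2*(a + 4) + x*(-3*a - 12) - 40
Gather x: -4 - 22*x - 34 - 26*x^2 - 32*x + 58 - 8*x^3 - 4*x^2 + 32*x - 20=-8*x^3 - 30*x^2 - 22*x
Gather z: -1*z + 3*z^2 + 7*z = 3*z^2 + 6*z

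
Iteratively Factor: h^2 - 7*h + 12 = (h - 3)*(h - 4)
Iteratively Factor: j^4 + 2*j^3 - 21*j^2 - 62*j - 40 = (j - 5)*(j^3 + 7*j^2 + 14*j + 8) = (j - 5)*(j + 1)*(j^2 + 6*j + 8) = (j - 5)*(j + 1)*(j + 2)*(j + 4)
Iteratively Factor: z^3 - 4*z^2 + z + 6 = (z - 2)*(z^2 - 2*z - 3) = (z - 2)*(z + 1)*(z - 3)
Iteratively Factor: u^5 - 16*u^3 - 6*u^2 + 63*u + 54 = (u + 3)*(u^4 - 3*u^3 - 7*u^2 + 15*u + 18) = (u - 3)*(u + 3)*(u^3 - 7*u - 6) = (u - 3)*(u + 2)*(u + 3)*(u^2 - 2*u - 3) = (u - 3)*(u + 1)*(u + 2)*(u + 3)*(u - 3)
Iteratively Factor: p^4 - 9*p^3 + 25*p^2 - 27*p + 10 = (p - 5)*(p^3 - 4*p^2 + 5*p - 2) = (p - 5)*(p - 1)*(p^2 - 3*p + 2) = (p - 5)*(p - 2)*(p - 1)*(p - 1)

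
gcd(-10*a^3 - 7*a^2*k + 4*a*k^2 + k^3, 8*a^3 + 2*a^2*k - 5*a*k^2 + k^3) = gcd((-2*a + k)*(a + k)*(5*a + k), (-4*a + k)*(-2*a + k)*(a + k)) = 2*a^2 + a*k - k^2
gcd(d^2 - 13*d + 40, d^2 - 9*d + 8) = d - 8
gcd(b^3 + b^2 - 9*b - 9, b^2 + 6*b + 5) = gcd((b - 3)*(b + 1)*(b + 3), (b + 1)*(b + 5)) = b + 1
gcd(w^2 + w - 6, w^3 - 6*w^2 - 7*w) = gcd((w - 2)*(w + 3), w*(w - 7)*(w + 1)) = 1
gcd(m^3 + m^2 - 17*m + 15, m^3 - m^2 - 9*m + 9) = m^2 - 4*m + 3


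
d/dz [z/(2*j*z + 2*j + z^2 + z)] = 2*j/(2*j*z + 2*j + z^2 + z)^2 - z^2/(2*j*z + 2*j + z^2 + z)^2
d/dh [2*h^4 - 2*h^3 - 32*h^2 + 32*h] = 8*h^3 - 6*h^2 - 64*h + 32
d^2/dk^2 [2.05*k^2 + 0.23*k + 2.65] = 4.10000000000000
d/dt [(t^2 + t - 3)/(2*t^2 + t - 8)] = (-t^2 - 4*t - 5)/(4*t^4 + 4*t^3 - 31*t^2 - 16*t + 64)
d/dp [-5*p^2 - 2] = -10*p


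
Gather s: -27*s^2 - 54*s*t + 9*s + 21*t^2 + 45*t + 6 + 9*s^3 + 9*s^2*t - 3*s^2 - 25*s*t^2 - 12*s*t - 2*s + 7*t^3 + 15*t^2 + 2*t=9*s^3 + s^2*(9*t - 30) + s*(-25*t^2 - 66*t + 7) + 7*t^3 + 36*t^2 + 47*t + 6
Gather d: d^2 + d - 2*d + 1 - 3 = d^2 - d - 2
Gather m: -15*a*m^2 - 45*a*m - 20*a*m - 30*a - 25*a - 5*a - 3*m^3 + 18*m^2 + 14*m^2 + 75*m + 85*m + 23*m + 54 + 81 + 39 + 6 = -60*a - 3*m^3 + m^2*(32 - 15*a) + m*(183 - 65*a) + 180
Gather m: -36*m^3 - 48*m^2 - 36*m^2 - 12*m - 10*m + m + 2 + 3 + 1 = -36*m^3 - 84*m^2 - 21*m + 6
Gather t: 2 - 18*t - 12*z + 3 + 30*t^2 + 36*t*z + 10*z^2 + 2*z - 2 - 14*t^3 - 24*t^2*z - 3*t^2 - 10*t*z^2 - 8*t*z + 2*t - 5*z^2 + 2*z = -14*t^3 + t^2*(27 - 24*z) + t*(-10*z^2 + 28*z - 16) + 5*z^2 - 8*z + 3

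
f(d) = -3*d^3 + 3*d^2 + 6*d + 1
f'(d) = -9*d^2 + 6*d + 6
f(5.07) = -282.44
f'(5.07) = -194.92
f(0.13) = 1.82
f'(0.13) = 6.63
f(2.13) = -1.60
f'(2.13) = -22.05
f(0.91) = 6.68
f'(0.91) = 4.01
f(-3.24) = 115.09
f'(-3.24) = -107.92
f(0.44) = 3.97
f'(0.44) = 6.90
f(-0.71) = -0.67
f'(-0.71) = -2.80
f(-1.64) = 12.46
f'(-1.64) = -28.05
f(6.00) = -503.00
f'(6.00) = -282.00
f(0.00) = 1.00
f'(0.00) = 6.00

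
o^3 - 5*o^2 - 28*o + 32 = (o - 8)*(o - 1)*(o + 4)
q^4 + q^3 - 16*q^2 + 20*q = q*(q - 2)^2*(q + 5)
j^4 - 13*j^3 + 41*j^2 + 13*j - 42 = (j - 7)*(j - 6)*(j - 1)*(j + 1)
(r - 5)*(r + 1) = r^2 - 4*r - 5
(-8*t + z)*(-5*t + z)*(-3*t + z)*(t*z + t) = -120*t^4*z - 120*t^4 + 79*t^3*z^2 + 79*t^3*z - 16*t^2*z^3 - 16*t^2*z^2 + t*z^4 + t*z^3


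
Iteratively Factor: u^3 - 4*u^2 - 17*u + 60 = (u + 4)*(u^2 - 8*u + 15) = (u - 3)*(u + 4)*(u - 5)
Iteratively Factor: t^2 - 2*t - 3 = (t - 3)*(t + 1)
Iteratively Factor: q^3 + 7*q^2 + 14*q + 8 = (q + 4)*(q^2 + 3*q + 2) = (q + 2)*(q + 4)*(q + 1)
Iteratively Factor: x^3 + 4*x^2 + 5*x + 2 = (x + 2)*(x^2 + 2*x + 1) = (x + 1)*(x + 2)*(x + 1)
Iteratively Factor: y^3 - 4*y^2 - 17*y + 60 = (y - 5)*(y^2 + y - 12) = (y - 5)*(y + 4)*(y - 3)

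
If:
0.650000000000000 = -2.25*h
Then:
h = -0.29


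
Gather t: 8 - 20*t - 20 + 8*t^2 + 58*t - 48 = 8*t^2 + 38*t - 60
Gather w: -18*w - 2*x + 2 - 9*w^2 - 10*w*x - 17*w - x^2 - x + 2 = -9*w^2 + w*(-10*x - 35) - x^2 - 3*x + 4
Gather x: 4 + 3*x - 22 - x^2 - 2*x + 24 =-x^2 + x + 6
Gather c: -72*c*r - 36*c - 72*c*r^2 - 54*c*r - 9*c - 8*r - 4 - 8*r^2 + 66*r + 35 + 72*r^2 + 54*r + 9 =c*(-72*r^2 - 126*r - 45) + 64*r^2 + 112*r + 40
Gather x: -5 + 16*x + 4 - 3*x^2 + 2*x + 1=-3*x^2 + 18*x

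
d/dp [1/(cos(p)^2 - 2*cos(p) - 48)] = 2*(cos(p) - 1)*sin(p)/(sin(p)^2 + 2*cos(p) + 47)^2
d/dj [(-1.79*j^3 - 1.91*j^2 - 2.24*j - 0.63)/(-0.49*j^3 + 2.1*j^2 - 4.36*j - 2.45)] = (-4.6949*j^4 + 13.4136*j^3 + 25.262*j^2 + 12.005*j + 2.7412)/(0.2401*j^6 - 2.058*j^5 + 8.6828*j^4 - 15.911*j^3 + 8.7196*j^2 + 21.364*j + 6.0025)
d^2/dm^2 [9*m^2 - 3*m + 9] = 18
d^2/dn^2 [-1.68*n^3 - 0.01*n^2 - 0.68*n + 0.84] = -10.08*n - 0.02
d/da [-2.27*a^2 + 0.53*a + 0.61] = 0.53 - 4.54*a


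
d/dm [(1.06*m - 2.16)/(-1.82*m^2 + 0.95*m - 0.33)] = (1.9292*m^2 - 7.8624*m + 1.7022)/(3.3124*m^4 - 3.458*m^3 + 2.1037*m^2 - 0.627*m + 0.1089)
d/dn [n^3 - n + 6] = 3*n^2 - 1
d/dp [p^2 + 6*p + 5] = 2*p + 6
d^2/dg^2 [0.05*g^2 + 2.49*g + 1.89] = 0.100000000000000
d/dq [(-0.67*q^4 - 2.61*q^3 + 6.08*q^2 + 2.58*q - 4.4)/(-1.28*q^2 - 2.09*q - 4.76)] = (1.7152*q^5 + 7.5417*q^4 + 23.6666*q^3 + 27.866*q^2 - 69.1456*q - 21.4768)/(1.6384*q^4 + 5.3504*q^3 + 16.5537*q^2 + 19.8968*q + 22.6576)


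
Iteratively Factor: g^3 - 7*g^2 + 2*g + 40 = (g + 2)*(g^2 - 9*g + 20) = (g - 4)*(g + 2)*(g - 5)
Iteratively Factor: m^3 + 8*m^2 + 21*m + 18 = (m + 3)*(m^2 + 5*m + 6) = (m + 3)^2*(m + 2)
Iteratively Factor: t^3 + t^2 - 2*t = (t)*(t^2 + t - 2) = t*(t - 1)*(t + 2)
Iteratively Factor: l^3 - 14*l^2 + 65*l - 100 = (l - 5)*(l^2 - 9*l + 20) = (l - 5)^2*(l - 4)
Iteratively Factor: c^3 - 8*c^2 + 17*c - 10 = (c - 1)*(c^2 - 7*c + 10) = (c - 2)*(c - 1)*(c - 5)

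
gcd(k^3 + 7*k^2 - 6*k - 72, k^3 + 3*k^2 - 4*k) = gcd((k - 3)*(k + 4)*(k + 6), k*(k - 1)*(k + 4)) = k + 4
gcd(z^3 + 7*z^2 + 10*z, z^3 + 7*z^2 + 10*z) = z^3 + 7*z^2 + 10*z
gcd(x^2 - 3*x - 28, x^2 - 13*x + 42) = x - 7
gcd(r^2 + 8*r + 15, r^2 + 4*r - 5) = r + 5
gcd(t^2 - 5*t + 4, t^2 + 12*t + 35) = 1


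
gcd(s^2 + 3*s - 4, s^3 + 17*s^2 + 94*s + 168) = s + 4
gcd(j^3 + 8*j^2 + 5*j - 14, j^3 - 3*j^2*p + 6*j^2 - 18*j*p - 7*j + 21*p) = j^2 + 6*j - 7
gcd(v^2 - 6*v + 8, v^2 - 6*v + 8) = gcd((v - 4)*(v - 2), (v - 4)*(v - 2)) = v^2 - 6*v + 8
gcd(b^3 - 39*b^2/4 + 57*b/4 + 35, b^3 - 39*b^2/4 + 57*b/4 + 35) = b^3 - 39*b^2/4 + 57*b/4 + 35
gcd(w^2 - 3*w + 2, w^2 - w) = w - 1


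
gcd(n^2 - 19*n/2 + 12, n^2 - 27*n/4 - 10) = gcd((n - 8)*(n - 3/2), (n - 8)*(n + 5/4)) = n - 8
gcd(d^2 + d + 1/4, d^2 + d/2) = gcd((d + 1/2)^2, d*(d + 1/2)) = d + 1/2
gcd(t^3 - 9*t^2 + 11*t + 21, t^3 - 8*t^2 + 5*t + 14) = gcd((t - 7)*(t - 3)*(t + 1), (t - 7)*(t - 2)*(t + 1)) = t^2 - 6*t - 7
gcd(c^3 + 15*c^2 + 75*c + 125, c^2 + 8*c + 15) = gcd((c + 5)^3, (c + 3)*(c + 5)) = c + 5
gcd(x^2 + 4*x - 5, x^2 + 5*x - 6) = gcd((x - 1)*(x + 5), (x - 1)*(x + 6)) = x - 1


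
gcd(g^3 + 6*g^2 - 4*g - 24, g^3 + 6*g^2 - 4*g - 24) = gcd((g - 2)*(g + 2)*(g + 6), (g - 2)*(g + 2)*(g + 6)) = g^3 + 6*g^2 - 4*g - 24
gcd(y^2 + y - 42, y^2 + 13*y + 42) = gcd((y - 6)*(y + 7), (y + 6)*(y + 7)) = y + 7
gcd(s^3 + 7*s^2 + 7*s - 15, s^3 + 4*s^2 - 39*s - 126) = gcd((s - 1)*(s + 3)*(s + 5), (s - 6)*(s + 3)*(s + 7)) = s + 3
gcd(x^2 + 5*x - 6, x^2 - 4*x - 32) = 1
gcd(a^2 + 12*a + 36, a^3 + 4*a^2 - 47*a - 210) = a + 6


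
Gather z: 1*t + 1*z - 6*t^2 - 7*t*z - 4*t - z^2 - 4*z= -6*t^2 - 3*t - z^2 + z*(-7*t - 3)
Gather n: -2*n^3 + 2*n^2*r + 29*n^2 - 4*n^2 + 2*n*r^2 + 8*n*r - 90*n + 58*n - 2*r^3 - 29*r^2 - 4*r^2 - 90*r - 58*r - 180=-2*n^3 + n^2*(2*r + 25) + n*(2*r^2 + 8*r - 32) - 2*r^3 - 33*r^2 - 148*r - 180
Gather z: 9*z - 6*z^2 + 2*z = -6*z^2 + 11*z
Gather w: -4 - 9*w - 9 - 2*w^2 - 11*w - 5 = -2*w^2 - 20*w - 18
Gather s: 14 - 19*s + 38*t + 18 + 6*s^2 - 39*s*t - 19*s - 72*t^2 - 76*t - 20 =6*s^2 + s*(-39*t - 38) - 72*t^2 - 38*t + 12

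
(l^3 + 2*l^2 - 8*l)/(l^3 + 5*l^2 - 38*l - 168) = l*(l - 2)/(l^2 + l - 42)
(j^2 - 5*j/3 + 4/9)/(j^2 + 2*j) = (9*j^2 - 15*j + 4)/(9*j*(j + 2))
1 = 1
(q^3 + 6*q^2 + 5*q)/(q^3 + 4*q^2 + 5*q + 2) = q*(q + 5)/(q^2 + 3*q + 2)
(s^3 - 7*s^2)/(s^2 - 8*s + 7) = s^2/(s - 1)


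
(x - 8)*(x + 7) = x^2 - x - 56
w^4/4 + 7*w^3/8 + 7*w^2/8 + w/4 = w*(w/4 + 1/2)*(w + 1/2)*(w + 1)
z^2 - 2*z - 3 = (z - 3)*(z + 1)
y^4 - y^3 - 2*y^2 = y^2*(y - 2)*(y + 1)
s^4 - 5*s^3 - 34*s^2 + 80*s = s*(s - 8)*(s - 2)*(s + 5)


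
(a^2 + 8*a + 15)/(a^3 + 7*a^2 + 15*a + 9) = (a + 5)/(a^2 + 4*a + 3)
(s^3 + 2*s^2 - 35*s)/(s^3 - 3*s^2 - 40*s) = (-s^2 - 2*s + 35)/(-s^2 + 3*s + 40)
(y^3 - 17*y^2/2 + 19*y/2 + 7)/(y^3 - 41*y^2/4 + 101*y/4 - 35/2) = 2*(2*y + 1)/(4*y - 5)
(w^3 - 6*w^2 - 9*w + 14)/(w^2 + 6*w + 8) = (w^2 - 8*w + 7)/(w + 4)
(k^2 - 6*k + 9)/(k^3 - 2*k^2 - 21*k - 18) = (-k^2 + 6*k - 9)/(-k^3 + 2*k^2 + 21*k + 18)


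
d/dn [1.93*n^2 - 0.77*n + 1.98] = 3.86*n - 0.77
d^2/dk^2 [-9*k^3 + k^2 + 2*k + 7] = 2 - 54*k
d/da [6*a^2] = 12*a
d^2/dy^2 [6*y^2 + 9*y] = 12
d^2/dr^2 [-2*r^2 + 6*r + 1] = -4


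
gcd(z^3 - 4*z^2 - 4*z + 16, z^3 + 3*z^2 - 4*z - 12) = z^2 - 4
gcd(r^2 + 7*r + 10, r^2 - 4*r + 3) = 1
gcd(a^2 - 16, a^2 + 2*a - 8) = a + 4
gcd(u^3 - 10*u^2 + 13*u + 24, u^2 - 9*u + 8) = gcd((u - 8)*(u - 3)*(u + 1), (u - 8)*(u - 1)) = u - 8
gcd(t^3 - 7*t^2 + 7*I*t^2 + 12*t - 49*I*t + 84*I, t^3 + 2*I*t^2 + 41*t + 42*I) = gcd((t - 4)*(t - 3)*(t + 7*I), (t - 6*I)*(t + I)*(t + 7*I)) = t + 7*I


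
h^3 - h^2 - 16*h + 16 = (h - 4)*(h - 1)*(h + 4)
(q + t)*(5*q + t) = 5*q^2 + 6*q*t + t^2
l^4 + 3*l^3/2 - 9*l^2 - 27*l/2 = l*(l - 3)*(l + 3/2)*(l + 3)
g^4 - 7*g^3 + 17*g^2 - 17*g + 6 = (g - 3)*(g - 2)*(g - 1)^2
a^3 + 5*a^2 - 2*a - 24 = (a - 2)*(a + 3)*(a + 4)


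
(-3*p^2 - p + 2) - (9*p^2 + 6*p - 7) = -12*p^2 - 7*p + 9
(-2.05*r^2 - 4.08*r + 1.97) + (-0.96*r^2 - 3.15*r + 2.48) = -3.01*r^2 - 7.23*r + 4.45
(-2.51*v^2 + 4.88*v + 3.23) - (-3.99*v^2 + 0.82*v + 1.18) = 1.48*v^2 + 4.06*v + 2.05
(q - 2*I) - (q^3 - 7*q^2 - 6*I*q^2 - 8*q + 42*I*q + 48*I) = -q^3 + 7*q^2 + 6*I*q^2 + 9*q - 42*I*q - 50*I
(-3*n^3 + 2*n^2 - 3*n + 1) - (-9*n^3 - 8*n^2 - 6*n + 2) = 6*n^3 + 10*n^2 + 3*n - 1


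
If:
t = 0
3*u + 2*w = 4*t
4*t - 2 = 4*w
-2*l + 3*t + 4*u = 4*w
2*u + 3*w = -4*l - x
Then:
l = 5/3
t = 0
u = 1/3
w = -1/2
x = -35/6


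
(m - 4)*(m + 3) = m^2 - m - 12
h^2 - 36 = (h - 6)*(h + 6)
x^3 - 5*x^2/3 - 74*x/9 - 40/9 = (x - 4)*(x + 2/3)*(x + 5/3)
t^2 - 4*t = t*(t - 4)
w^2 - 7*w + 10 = (w - 5)*(w - 2)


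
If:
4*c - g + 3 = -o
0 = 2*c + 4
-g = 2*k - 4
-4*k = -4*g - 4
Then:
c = -2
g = 2/3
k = 5/3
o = 17/3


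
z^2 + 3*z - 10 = (z - 2)*(z + 5)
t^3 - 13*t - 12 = (t - 4)*(t + 1)*(t + 3)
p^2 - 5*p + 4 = (p - 4)*(p - 1)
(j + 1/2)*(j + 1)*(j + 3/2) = j^3 + 3*j^2 + 11*j/4 + 3/4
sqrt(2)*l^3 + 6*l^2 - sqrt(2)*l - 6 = (l - 1)*(l + 3*sqrt(2))*(sqrt(2)*l + sqrt(2))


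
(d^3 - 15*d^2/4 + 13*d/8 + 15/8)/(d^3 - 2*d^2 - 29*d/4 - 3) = (4*d^2 - 17*d + 15)/(2*(2*d^2 - 5*d - 12))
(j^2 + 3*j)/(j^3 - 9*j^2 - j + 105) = j/(j^2 - 12*j + 35)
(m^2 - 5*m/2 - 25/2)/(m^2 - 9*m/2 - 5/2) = (2*m + 5)/(2*m + 1)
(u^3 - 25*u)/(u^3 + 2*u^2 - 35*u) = (u + 5)/(u + 7)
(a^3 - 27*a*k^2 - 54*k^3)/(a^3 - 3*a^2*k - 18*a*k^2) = (a + 3*k)/a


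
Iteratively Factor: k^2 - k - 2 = (k + 1)*(k - 2)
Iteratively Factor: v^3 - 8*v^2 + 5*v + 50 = (v + 2)*(v^2 - 10*v + 25) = (v - 5)*(v + 2)*(v - 5)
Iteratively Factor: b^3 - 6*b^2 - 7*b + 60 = (b - 5)*(b^2 - b - 12) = (b - 5)*(b + 3)*(b - 4)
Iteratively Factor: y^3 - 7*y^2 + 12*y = (y - 3)*(y^2 - 4*y) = y*(y - 3)*(y - 4)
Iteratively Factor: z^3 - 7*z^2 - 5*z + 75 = (z + 3)*(z^2 - 10*z + 25) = (z - 5)*(z + 3)*(z - 5)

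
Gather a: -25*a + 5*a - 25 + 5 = -20*a - 20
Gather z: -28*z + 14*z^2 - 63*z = 14*z^2 - 91*z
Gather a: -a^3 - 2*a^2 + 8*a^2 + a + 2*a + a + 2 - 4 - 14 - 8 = -a^3 + 6*a^2 + 4*a - 24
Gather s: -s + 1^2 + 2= 3 - s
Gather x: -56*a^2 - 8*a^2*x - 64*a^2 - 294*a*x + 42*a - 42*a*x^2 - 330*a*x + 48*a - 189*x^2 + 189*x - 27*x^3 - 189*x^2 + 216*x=-120*a^2 + 90*a - 27*x^3 + x^2*(-42*a - 378) + x*(-8*a^2 - 624*a + 405)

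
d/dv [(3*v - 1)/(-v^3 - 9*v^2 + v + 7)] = (-3*v^3 - 27*v^2 + 3*v + (3*v - 1)*(3*v^2 + 18*v - 1) + 21)/(v^3 + 9*v^2 - v - 7)^2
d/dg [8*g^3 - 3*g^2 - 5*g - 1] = 24*g^2 - 6*g - 5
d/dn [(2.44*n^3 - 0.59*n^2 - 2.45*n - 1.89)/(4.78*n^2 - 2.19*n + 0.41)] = (11.6632*n^4 - 10.6872*n^3 + 16.0043*n^2 + 17.5846*n - 5.1436)/(22.8484*n^4 - 20.9364*n^3 + 8.7157*n^2 - 1.7958*n + 0.1681)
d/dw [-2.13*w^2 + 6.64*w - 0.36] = 6.64 - 4.26*w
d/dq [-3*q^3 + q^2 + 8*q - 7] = -9*q^2 + 2*q + 8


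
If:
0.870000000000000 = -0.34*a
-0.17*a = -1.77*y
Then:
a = -2.56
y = -0.25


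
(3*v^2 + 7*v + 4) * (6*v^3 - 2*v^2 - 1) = 18*v^5 + 36*v^4 + 10*v^3 - 11*v^2 - 7*v - 4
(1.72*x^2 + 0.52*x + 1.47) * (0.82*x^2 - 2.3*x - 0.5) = 1.4104*x^4 - 3.5296*x^3 - 0.8506*x^2 - 3.641*x - 0.735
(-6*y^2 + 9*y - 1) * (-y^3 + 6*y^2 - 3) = 6*y^5 - 45*y^4 + 55*y^3 + 12*y^2 - 27*y + 3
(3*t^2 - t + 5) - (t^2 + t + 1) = 2*t^2 - 2*t + 4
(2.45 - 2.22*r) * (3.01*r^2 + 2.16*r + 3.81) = -6.6822*r^3 + 2.5793*r^2 - 3.1662*r + 9.3345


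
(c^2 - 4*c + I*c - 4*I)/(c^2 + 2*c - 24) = (c + I)/(c + 6)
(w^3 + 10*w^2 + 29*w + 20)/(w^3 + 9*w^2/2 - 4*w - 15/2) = 2*(w + 4)/(2*w - 3)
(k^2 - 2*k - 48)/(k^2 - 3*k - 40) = (k + 6)/(k + 5)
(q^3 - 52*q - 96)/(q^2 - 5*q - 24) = (q^2 + 8*q + 12)/(q + 3)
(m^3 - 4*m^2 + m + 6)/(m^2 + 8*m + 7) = (m^2 - 5*m + 6)/(m + 7)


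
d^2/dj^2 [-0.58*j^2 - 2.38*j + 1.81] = -1.16000000000000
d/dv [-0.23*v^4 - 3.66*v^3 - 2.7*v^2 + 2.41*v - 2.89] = -0.92*v^3 - 10.98*v^2 - 5.4*v + 2.41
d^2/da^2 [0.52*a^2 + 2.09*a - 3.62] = 1.04000000000000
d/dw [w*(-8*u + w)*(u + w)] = -8*u^2 - 14*u*w + 3*w^2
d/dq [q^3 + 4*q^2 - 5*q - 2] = 3*q^2 + 8*q - 5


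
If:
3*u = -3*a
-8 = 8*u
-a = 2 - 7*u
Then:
No Solution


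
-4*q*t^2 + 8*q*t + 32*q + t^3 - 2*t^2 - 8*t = (-4*q + t)*(t - 4)*(t + 2)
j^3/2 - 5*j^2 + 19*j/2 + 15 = (j/2 + 1/2)*(j - 6)*(j - 5)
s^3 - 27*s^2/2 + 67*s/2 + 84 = (s - 8)*(s - 7)*(s + 3/2)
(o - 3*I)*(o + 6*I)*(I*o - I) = I*o^3 - 3*o^2 - I*o^2 + 3*o + 18*I*o - 18*I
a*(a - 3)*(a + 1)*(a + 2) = a^4 - 7*a^2 - 6*a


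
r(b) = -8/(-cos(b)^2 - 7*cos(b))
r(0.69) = 1.33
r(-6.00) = 1.05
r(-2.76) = -1.42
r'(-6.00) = 0.34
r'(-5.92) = 0.46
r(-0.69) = 1.33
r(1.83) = -4.63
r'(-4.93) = 23.92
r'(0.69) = 1.21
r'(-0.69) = -1.21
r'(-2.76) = -0.48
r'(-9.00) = -0.55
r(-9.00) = -1.44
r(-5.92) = 1.08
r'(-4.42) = 13.15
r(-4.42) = -4.14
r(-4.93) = 5.14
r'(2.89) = 0.30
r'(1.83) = 16.79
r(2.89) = -1.37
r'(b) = -8*(-2*sin(b)*cos(b) - 7*sin(b))/(-cos(b)^2 - 7*cos(b))^2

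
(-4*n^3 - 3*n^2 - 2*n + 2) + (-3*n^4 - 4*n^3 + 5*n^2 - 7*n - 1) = -3*n^4 - 8*n^3 + 2*n^2 - 9*n + 1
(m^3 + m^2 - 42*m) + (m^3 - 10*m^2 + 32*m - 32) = 2*m^3 - 9*m^2 - 10*m - 32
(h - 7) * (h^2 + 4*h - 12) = h^3 - 3*h^2 - 40*h + 84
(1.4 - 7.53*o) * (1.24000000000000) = 1.736 - 9.3372*o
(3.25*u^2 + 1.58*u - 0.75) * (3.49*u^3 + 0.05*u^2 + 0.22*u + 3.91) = 11.3425*u^5 + 5.6767*u^4 - 1.8235*u^3 + 13.0176*u^2 + 6.0128*u - 2.9325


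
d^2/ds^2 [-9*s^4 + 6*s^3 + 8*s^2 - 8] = -108*s^2 + 36*s + 16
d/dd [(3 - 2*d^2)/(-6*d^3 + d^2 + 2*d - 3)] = 2*(-6*d^4 + 25*d^2 + 3*d - 3)/(36*d^6 - 12*d^5 - 23*d^4 + 40*d^3 - 2*d^2 - 12*d + 9)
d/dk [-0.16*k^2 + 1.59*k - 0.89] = 1.59 - 0.32*k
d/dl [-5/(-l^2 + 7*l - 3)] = 5*(7 - 2*l)/(l^2 - 7*l + 3)^2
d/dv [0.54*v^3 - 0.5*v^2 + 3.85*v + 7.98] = 1.62*v^2 - 1.0*v + 3.85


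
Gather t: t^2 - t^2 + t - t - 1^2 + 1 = 0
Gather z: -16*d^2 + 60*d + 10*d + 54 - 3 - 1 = -16*d^2 + 70*d + 50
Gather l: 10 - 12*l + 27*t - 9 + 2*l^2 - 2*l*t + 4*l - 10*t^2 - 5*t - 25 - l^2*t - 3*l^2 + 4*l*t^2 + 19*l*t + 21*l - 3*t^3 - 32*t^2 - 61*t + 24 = l^2*(-t - 1) + l*(4*t^2 + 17*t + 13) - 3*t^3 - 42*t^2 - 39*t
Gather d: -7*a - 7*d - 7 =-7*a - 7*d - 7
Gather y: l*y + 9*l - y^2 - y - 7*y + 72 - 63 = 9*l - y^2 + y*(l - 8) + 9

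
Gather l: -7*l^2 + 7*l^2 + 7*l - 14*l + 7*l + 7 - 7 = 0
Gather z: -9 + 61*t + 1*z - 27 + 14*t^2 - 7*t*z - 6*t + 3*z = 14*t^2 + 55*t + z*(4 - 7*t) - 36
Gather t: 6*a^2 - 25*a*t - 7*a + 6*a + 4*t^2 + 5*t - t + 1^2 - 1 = 6*a^2 - a + 4*t^2 + t*(4 - 25*a)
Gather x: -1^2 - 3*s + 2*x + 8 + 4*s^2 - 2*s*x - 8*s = 4*s^2 - 11*s + x*(2 - 2*s) + 7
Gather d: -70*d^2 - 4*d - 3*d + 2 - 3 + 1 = -70*d^2 - 7*d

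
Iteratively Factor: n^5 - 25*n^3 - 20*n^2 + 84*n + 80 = (n - 2)*(n^4 + 2*n^3 - 21*n^2 - 62*n - 40) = (n - 2)*(n + 2)*(n^3 - 21*n - 20) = (n - 2)*(n + 2)*(n + 4)*(n^2 - 4*n - 5) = (n - 5)*(n - 2)*(n + 2)*(n + 4)*(n + 1)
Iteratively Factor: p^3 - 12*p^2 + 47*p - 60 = (p - 3)*(p^2 - 9*p + 20) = (p - 5)*(p - 3)*(p - 4)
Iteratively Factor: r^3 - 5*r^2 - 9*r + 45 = (r - 3)*(r^2 - 2*r - 15) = (r - 3)*(r + 3)*(r - 5)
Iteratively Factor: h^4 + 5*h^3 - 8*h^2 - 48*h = (h + 4)*(h^3 + h^2 - 12*h) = h*(h + 4)*(h^2 + h - 12) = h*(h - 3)*(h + 4)*(h + 4)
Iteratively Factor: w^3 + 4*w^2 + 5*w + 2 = (w + 2)*(w^2 + 2*w + 1) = (w + 1)*(w + 2)*(w + 1)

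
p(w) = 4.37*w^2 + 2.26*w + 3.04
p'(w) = 8.74*w + 2.26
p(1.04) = 10.12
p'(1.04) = 11.35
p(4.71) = 110.63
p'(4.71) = 43.43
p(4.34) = 95.16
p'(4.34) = 40.19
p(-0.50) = 3.00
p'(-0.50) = -2.11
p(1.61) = 18.01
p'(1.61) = 16.33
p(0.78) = 7.46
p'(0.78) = 9.08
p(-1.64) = 11.09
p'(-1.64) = -12.07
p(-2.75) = 29.87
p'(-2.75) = -21.78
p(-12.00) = 605.20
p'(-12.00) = -102.62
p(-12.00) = 605.20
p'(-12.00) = -102.62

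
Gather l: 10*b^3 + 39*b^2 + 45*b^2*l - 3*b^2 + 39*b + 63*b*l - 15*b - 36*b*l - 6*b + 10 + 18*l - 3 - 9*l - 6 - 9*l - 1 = 10*b^3 + 36*b^2 + 18*b + l*(45*b^2 + 27*b)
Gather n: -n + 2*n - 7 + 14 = n + 7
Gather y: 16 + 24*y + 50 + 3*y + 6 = 27*y + 72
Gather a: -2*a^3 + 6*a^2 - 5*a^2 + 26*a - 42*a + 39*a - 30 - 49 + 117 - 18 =-2*a^3 + a^2 + 23*a + 20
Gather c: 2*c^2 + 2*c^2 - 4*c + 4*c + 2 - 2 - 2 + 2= 4*c^2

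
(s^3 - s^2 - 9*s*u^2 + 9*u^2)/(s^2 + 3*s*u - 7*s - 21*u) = (s^2 - 3*s*u - s + 3*u)/(s - 7)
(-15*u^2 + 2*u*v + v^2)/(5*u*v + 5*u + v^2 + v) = (-3*u + v)/(v + 1)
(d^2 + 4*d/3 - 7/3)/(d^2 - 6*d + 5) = (d + 7/3)/(d - 5)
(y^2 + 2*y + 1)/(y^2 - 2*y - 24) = (y^2 + 2*y + 1)/(y^2 - 2*y - 24)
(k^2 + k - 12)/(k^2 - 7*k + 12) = (k + 4)/(k - 4)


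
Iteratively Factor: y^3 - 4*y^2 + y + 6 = (y - 2)*(y^2 - 2*y - 3) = (y - 2)*(y + 1)*(y - 3)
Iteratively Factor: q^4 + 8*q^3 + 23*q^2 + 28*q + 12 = (q + 3)*(q^3 + 5*q^2 + 8*q + 4) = (q + 1)*(q + 3)*(q^2 + 4*q + 4) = (q + 1)*(q + 2)*(q + 3)*(q + 2)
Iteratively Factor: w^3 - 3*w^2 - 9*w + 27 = (w - 3)*(w^2 - 9) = (w - 3)^2*(w + 3)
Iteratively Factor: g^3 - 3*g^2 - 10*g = (g + 2)*(g^2 - 5*g) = g*(g + 2)*(g - 5)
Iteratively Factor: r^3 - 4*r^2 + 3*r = (r - 1)*(r^2 - 3*r) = r*(r - 1)*(r - 3)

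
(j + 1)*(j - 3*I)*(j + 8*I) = j^3 + j^2 + 5*I*j^2 + 24*j + 5*I*j + 24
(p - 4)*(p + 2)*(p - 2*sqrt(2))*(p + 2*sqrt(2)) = p^4 - 2*p^3 - 16*p^2 + 16*p + 64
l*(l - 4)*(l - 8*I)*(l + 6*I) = l^4 - 4*l^3 - 2*I*l^3 + 48*l^2 + 8*I*l^2 - 192*l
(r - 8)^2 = r^2 - 16*r + 64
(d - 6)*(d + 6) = d^2 - 36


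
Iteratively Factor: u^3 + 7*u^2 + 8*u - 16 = (u - 1)*(u^2 + 8*u + 16) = (u - 1)*(u + 4)*(u + 4)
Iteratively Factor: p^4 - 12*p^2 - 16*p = (p)*(p^3 - 12*p - 16) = p*(p + 2)*(p^2 - 2*p - 8) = p*(p + 2)^2*(p - 4)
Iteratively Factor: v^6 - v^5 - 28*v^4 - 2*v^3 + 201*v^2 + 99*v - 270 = (v + 2)*(v^5 - 3*v^4 - 22*v^3 + 42*v^2 + 117*v - 135) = (v + 2)*(v + 3)*(v^4 - 6*v^3 - 4*v^2 + 54*v - 45) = (v - 1)*(v + 2)*(v + 3)*(v^3 - 5*v^2 - 9*v + 45) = (v - 1)*(v + 2)*(v + 3)^2*(v^2 - 8*v + 15) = (v - 3)*(v - 1)*(v + 2)*(v + 3)^2*(v - 5)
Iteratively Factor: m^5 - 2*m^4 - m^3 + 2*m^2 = (m + 1)*(m^4 - 3*m^3 + 2*m^2) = m*(m + 1)*(m^3 - 3*m^2 + 2*m) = m^2*(m + 1)*(m^2 - 3*m + 2) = m^2*(m - 1)*(m + 1)*(m - 2)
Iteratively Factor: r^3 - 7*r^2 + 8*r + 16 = (r - 4)*(r^2 - 3*r - 4) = (r - 4)*(r + 1)*(r - 4)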